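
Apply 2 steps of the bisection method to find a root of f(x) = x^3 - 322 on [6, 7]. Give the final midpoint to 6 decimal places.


f(x) = x^3 - 322
f(6) = -106 < 0
f(7) = 21 > 0

Step 1: midpoint = (6.000000 + 7.000000)/2 = 6.500000
  f(6.500000) = -47.375000
  f(mid) < 0, so root is in [6.500000, 7.000000]

Step 2: midpoint = (6.500000 + 7.000000)/2 = 6.750000
  f(6.750000) = -14.453125
  f(mid) < 0, so root is in [6.750000, 7.000000]

midpoint = 6.750000


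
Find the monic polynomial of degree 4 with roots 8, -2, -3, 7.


A monic polynomial with roots 8, -2, -3, 7 is:
p(x) = (x - 8)(x + 2)(x + 3)(x - 7)
After multiplying by (x - 8): x - 8
After multiplying by (x + 2): x^2 - 6x - 16
After multiplying by (x + 3): x^3 - 3x^2 - 34x - 48
After multiplying by (x - 7): x^4 - 10x^3 - 13x^2 + 190x + 336

x^4 - 10x^3 - 13x^2 + 190x + 336


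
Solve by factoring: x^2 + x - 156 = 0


We need two numbers that multiply to -156 and add to 1.
Those numbers are -12 and 13 (since (-12) * 13 = -156 and (-12) + 13 = 1).
So x^2 + x - 156 = (x - 12)(x + 13) = 0
Setting each factor to zero: x = 12 or x = -13

x = -13, x = 12


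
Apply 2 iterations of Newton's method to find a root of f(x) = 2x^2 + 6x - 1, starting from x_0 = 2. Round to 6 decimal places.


Newton's method: x_(n+1) = x_n - f(x_n)/f'(x_n)
f(x) = 2x^2 + 6x - 1
f'(x) = 4x + 6

Iteration 1:
  f(2.000000) = 19.000000
  f'(2.000000) = 14.000000
  x_1 = 2.000000 - (19.000000)/(14.000000) = 0.642857

Iteration 2:
  f(0.642857) = 3.683673
  f'(0.642857) = 8.571429
  x_2 = 0.642857 - (3.683673)/(8.571429) = 0.213095

x_2 = 0.213095


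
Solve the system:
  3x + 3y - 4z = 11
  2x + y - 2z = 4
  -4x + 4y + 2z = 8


Using Cramer's rule. Expand each determinant along the first row.
D  = 3*[1*2 - (-2)*4] - 3*[2*2 - (-2)*(-4)] + (-4)*[2*4 - 1*(-4)]
  = 3*(10) - 3*(-4) + (-4)*(12) = -6
Dx = 11*[1*2 - (-2)*4] - 3*[4*2 - (-2)*8] + (-4)*[4*4 - 1*8]
  = 11*(10) - 3*(24) + (-4)*(8) = 6
Dy = 3*[4*2 - (-2)*8] - 11*[2*2 - (-2)*(-4)] + (-4)*[2*8 - 4*(-4)]
  = 3*(24) - 11*(-4) + (-4)*(32) = -12
Dz = 3*[1*8 - 4*4] - 3*[2*8 - 4*(-4)] + 11*[2*4 - 1*(-4)]
  = 3*(-8) - 3*(32) + 11*(12) = 12
x = Dx/D = 6/-6 = -1, y = Dy/D = -12/-6 = 2, z = Dz/D = 12/-6 = -2
Check eq1: (3)(-1) + (3)(2) + (-4)(-2) = 11 = 11 ✓
Check eq2: (2)(-1) + (1)(2) + (-2)(-2) = 4 = 4 ✓
Check eq3: (-4)(-1) + (4)(2) + (2)(-2) = 8 = 8 ✓

x = -1, y = 2, z = -2


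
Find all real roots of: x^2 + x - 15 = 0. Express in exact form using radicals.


Using the quadratic formula: x = (-b ± sqrt(b^2 - 4ac)) / (2a)
Here a = 1, b = 1, c = -15
Discriminant = b^2 - 4ac = 1^2 - 4(1)(-15) = 1 + 60 = 61
Since discriminant = 61 > 0, there are two real roots.
x = (-1 ± sqrt(61)) / 2
Numerically: x ≈ 3.4051 or x ≈ -4.4051

x = (-1 + sqrt(61)) / 2 or x = (-1 - sqrt(61)) / 2


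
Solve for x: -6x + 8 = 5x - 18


Starting with: -6x + 8 = 5x - 18
Move all x terms to left: (-6 - 5)x = -18 - 8
Simplify: -11x = -26
Divide both sides by -11: x = 26/11

x = 26/11


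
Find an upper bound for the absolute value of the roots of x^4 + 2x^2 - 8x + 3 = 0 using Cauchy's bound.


Cauchy's bound: all roots r satisfy |r| <= 1 + max(|a_i/a_n|) for i = 0,...,n-1
where a_n is the leading coefficient.

Coefficients: [1, 0, 2, -8, 3]
Leading coefficient a_n = 1
Ratios |a_i/a_n|: 0, 2, 8, 3
Maximum ratio: 8
Cauchy's bound: |r| <= 1 + 8 = 9

Upper bound = 9


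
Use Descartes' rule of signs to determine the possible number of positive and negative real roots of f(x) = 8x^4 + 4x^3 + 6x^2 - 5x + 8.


Descartes' rule of signs:

For positive roots, count sign changes in f(x) = 8x^4 + 4x^3 + 6x^2 - 5x + 8:
Signs of coefficients: +, +, +, -, +
Number of sign changes: 2
Possible positive real roots: 2, 0

For negative roots, examine f(-x) = 8x^4 - 4x^3 + 6x^2 + 5x + 8:
Signs of coefficients: +, -, +, +, +
Number of sign changes: 2
Possible negative real roots: 2, 0

Positive roots: 2 or 0; Negative roots: 2 or 0


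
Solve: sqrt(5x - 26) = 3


Square both sides: 5x - 26 = 3^2 = 9
5x = 9 + 26 = 35
x = 7
Check: sqrt(5*7 - 26) = sqrt(9) = 3 ✓

x = 7


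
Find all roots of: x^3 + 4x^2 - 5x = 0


The constant term is 0, so x = 0 is a root. Factor out x:
  x^2 + 4x - 5 = 0
Solve the quadratic x^2 + 4x - 5 = 0: discriminant = 4^2 - 4(1)(-5) = 16 + 20 = 36.
sqrt(36) = 6, so x = (-4 ± 6)/2: x = 1 or x = -5.
Collecting all roots found:

x = -5, x = 0, x = 1


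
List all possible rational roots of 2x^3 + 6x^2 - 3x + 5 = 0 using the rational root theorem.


Rational root theorem: possible roots are ±p/q where:
  p divides the constant term (5): p ∈ {1, 5}
  q divides the leading coefficient (2): q ∈ {1, 2}

All possible rational roots: -5, -5/2, -1, -1/2, 1/2, 1, 5/2, 5

-5, -5/2, -1, -1/2, 1/2, 1, 5/2, 5


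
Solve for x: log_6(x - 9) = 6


Convert to exponential form: x - 9 = 6^6 = 46656
x = 46656 + 9 = 46665
Check: log_6(46665 - 9) = log_6(46656) = log_6(46656) = 6 ✓

x = 46665


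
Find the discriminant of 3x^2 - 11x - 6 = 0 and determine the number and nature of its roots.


For ax^2 + bx + c = 0, discriminant D = b^2 - 4ac
Here a = 3, b = -11, c = -6
D = (-11)^2 - 4(3)(-6) = 121 + 72 = 193

D = 193 > 0 but not a perfect square
The equation has 2 distinct real irrational roots.

Discriminant = 193, 2 distinct real irrational roots


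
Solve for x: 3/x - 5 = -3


Subtract -5 from both sides: 3/x = 2
Multiply both sides by x: 3 = 2 * x
Divide by 2: x = 3/2

x = 3/2


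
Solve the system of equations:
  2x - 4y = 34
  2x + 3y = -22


Using Cramer's rule:
Determinant D = (2)(3) - (2)(-4) = 6 + 8 = 14
Dx = (34)(3) - (-22)(-4) = 102 - 88 = 14
Dy = (2)(-22) - (2)(34) = -44 - 68 = -112
x = Dx/D = 14/14 = 1
y = Dy/D = -112/14 = -8

x = 1, y = -8


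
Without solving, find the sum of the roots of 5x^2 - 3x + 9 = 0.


By Vieta's formulas for ax^2 + bx + c = 0:
  Sum of roots = -b/a
  Product of roots = c/a

Here a = 5, b = -3, c = 9
Sum = -(-3)/5 = 3/5
Product = 9/5 = 9/5

Sum = 3/5


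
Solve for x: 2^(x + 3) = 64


Express both sides with the same base.
64 = 2^6
Since the bases match, equate exponents: x + 3 = 6
So x = 6 - (3) = 3

x = 3


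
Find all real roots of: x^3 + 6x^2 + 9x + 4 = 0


Let p(x) = x^3 + 6x^2 + 9x + 4. By the rational root theorem (leading coefficient 1), any rational root is an integer divisor of 4: try ±1, ±2, ... in turn.
Test x = 1: value = 20 ≠ 0.
Test x = -1: value = 0 ✓, so (x + 1) is a factor.
Synthetic division by (x + 1): bring down 1; 1(-1) + 6 = 5; 5(-1) + 9 = 4; 4(-1) + 4 = 0 → quotient x^2 + 5x + 4, remainder 0.
Solve the quadratic x^2 + 5x + 4 = 0: discriminant = 5^2 - 4(1)(4) = 25 - 16 = 9.
sqrt(9) = 3, so x = (-5 ± 3)/2: x = -1 or x = -4.

x = -4, x = -1 (multiplicity 2)


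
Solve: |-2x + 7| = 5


An absolute value equation |expr| = 5 gives two cases:
Case 1: -2x + 7 = 5
  -2x = -2, so x = 1
Case 2: -2x + 7 = -5
  -2x = -12, so x = 6

x = 1, x = 6


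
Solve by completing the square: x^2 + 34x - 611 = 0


Start: x^2 + 34x - 611 = 0
Move constant: x^2 + 34x = 611
Half of 34 is 17, squared is 289
Add 289 to both sides: x^2 + 34x + 289 = 900
(x + 17)^2 = 900
x + 17 = ±30
x = -17 + 30 = 13 or x = -17 - 30 = -47

x = -47, x = 13


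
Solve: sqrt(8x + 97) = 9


Square both sides: 8x + 97 = 9^2 = 81
8x = 81 - 97 = -16
x = -2
Check: sqrt(8*(-2) + 97) = sqrt(81) = 9 ✓

x = -2


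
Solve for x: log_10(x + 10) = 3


Convert to exponential form: x + 10 = 10^3 = 1000
x = 1000 - 10 = 990
Check: log_10(990 + 10) = log_10(1000) = log_10(1000) = 3 ✓

x = 990


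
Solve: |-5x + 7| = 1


An absolute value equation |expr| = 1 gives two cases:
Case 1: -5x + 7 = 1
  -5x = -6, so x = 6/5
Case 2: -5x + 7 = -1
  -5x = -8, so x = 8/5

x = 6/5, x = 8/5


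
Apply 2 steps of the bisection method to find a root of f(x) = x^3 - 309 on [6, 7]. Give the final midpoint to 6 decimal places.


f(x) = x^3 - 309
f(6) = -93 < 0
f(7) = 34 > 0

Step 1: midpoint = (6.000000 + 7.000000)/2 = 6.500000
  f(6.500000) = -34.375000
  f(mid) < 0, so root is in [6.500000, 7.000000]

Step 2: midpoint = (6.500000 + 7.000000)/2 = 6.750000
  f(6.750000) = -1.453125
  f(mid) < 0, so root is in [6.750000, 7.000000]

midpoint = 6.750000


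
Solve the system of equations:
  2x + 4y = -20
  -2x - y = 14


Using Cramer's rule:
Determinant D = (2)(-1) - (-2)(4) = -2 + 8 = 6
Dx = (-20)(-1) - (14)(4) = 20 - 56 = -36
Dy = (2)(14) - (-2)(-20) = 28 - 40 = -12
x = Dx/D = -36/6 = -6
y = Dy/D = -12/6 = -2

x = -6, y = -2


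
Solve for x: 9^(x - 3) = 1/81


Express both sides with the same base.
1/81 = 9^(-2)
Since the bases match, equate exponents: x - 3 = -2
So x = -2 - (-3) = 1

x = 1


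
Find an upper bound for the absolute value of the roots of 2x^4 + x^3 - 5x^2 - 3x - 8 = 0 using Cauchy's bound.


Cauchy's bound: all roots r satisfy |r| <= 1 + max(|a_i/a_n|) for i = 0,...,n-1
where a_n is the leading coefficient.

Coefficients: [2, 1, -5, -3, -8]
Leading coefficient a_n = 2
Ratios |a_i/a_n|: 1/2, 5/2, 3/2, 4
Maximum ratio: 4
Cauchy's bound: |r| <= 1 + 4 = 5

Upper bound = 5


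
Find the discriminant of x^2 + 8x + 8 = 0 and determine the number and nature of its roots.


For ax^2 + bx + c = 0, discriminant D = b^2 - 4ac
Here a = 1, b = 8, c = 8
D = (8)^2 - 4(1)(8) = 64 - 32 = 32

D = 32 > 0 but not a perfect square
The equation has 2 distinct real irrational roots.

Discriminant = 32, 2 distinct real irrational roots


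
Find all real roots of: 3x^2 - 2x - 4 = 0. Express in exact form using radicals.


Using the quadratic formula: x = (-b ± sqrt(b^2 - 4ac)) / (2a)
Here a = 3, b = -2, c = -4
Discriminant = b^2 - 4ac = (-2)^2 - 4(3)(-4) = 4 + 48 = 52
Since discriminant = 52 > 0, there are two real roots.
x = (2 ± 2*sqrt(13)) / 6
Simplifying: x = (1 ± sqrt(13)) / 3
Numerically: x ≈ 1.5352 or x ≈ -0.8685

x = (1 + sqrt(13)) / 3 or x = (1 - sqrt(13)) / 3


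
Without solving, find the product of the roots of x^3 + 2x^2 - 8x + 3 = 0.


By Vieta's formulas for x^3 + bx^2 + cx + d = 0:
  r1 + r2 + r3 = -b/a = -2
  r1*r2 + r1*r3 + r2*r3 = c/a = -8
  r1*r2*r3 = -d/a = -3


Product = -3


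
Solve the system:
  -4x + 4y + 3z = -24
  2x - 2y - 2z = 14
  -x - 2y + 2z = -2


Using Cramer's rule. Expand each determinant along the first row.
D  = (-4)*[(-2)*2 - (-2)*(-2)] - 4*[2*2 - (-2)*(-1)] + 3*[2*(-2) - (-2)*(-1)]
  = (-4)*(-8) - 4*(2) + 3*(-6) = 6
Dx = (-24)*[(-2)*2 - (-2)*(-2)] - 4*[14*2 - (-2)*(-2)] + 3*[14*(-2) - (-2)*(-2)]
  = (-24)*(-8) - 4*(24) + 3*(-32) = 0
Dy = (-4)*[14*2 - (-2)*(-2)] - (-24)*[2*2 - (-2)*(-1)] + 3*[2*(-2) - 14*(-1)]
  = (-4)*(24) - (-24)*(2) + 3*(10) = -18
Dz = (-4)*[(-2)*(-2) - 14*(-2)] - 4*[2*(-2) - 14*(-1)] + (-24)*[2*(-2) - (-2)*(-1)]
  = (-4)*(32) - 4*(10) + (-24)*(-6) = -24
x = Dx/D = 0/6 = 0, y = Dy/D = -18/6 = -3, z = Dz/D = -24/6 = -4
Check eq1: (-4)(0) + (4)(-3) + (3)(-4) = -24 = -24 ✓
Check eq2: (2)(0) + (-2)(-3) + (-2)(-4) = 14 = 14 ✓
Check eq3: (-1)(0) + (-2)(-3) + (2)(-4) = -2 = -2 ✓

x = 0, y = -3, z = -4


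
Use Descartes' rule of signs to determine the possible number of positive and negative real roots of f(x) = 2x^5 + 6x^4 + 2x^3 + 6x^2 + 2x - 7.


Descartes' rule of signs:

For positive roots, count sign changes in f(x) = 2x^5 + 6x^4 + 2x^3 + 6x^2 + 2x - 7:
Signs of coefficients: +, +, +, +, +, -
Number of sign changes: 1
Possible positive real roots: 1

For negative roots, examine f(-x) = -2x^5 + 6x^4 - 2x^3 + 6x^2 - 2x - 7:
Signs of coefficients: -, +, -, +, -, -
Number of sign changes: 4
Possible negative real roots: 4, 2, 0

Positive roots: 1; Negative roots: 4 or 2 or 0


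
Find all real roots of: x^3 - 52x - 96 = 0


Let p(x) = x^3 - 52x - 96. By the rational root theorem (leading coefficient 1), any rational root is an integer divisor of 96: try ±1, ±2, ... in turn.
Test x = 1: value = -147 ≠ 0.
Test x = -1: value = -45 ≠ 0.
Test x = 2: value = -192 ≠ 0.
Test x = -2: value = 0 ✓, so (x + 2) is a factor.
Synthetic division by (x + 2): bring down 1; 1(-2) + 0 = -2; (-2)(-2) - 52 = -48; (-48)(-2) - 96 = 0 → quotient x^2 - 2x - 48, remainder 0.
Solve the quadratic x^2 - 2x - 48 = 0: discriminant = (-2)^2 - 4(1)(-48) = 4 + 192 = 196.
sqrt(196) = 14, so x = (2 ± 14)/2: x = 8 or x = -6.

x = -6, x = -2, x = 8


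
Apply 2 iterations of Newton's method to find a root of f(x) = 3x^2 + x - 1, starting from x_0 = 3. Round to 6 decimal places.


Newton's method: x_(n+1) = x_n - f(x_n)/f'(x_n)
f(x) = 3x^2 + x - 1
f'(x) = 6x + 1

Iteration 1:
  f(3.000000) = 29.000000
  f'(3.000000) = 19.000000
  x_1 = 3.000000 - (29.000000)/(19.000000) = 1.473684

Iteration 2:
  f(1.473684) = 6.988920
  f'(1.473684) = 9.842105
  x_2 = 1.473684 - (6.988920)/(9.842105) = 0.763580

x_2 = 0.763580


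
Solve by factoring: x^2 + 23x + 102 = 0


We need two numbers that multiply to 102 and add to 23.
Those numbers are 6 and 17 (since 6 * 17 = 102 and 6 + 17 = 23).
So x^2 + 23x + 102 = (x + 6)(x + 17) = 0
Setting each factor to zero: x = -6 or x = -17

x = -17, x = -6


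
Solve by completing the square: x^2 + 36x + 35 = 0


Start: x^2 + 36x + 35 = 0
Move constant: x^2 + 36x = -35
Half of 36 is 18, squared is 324
Add 324 to both sides: x^2 + 36x + 324 = 289
(x + 18)^2 = 289
x + 18 = ±17
x = -18 + 17 = -1 or x = -18 - 17 = -35

x = -35, x = -1


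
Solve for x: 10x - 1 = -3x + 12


Starting with: 10x - 1 = -3x + 12
Move all x terms to left: (10 + 3)x = 12 + 1
Simplify: 13x = 13
Divide both sides by 13: x = 1

x = 1


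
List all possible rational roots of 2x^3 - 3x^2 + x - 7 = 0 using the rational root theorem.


Rational root theorem: possible roots are ±p/q where:
  p divides the constant term (-7): p ∈ {1, 7}
  q divides the leading coefficient (2): q ∈ {1, 2}

All possible rational roots: -7, -7/2, -1, -1/2, 1/2, 1, 7/2, 7

-7, -7/2, -1, -1/2, 1/2, 1, 7/2, 7


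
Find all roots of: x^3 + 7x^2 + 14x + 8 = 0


Let p(x) = x^3 + 7x^2 + 14x + 8. By the rational root theorem (leading coefficient 1), any rational root is an integer divisor of 8: try ±1, ±2, ... in turn.
Test x = 1: value = 30 ≠ 0.
Test x = -1: value = 0 ✓, so (x + 1) is a factor.
Synthetic division by (x + 1): bring down 1; 1(-1) + 7 = 6; 6(-1) + 14 = 8; 8(-1) + 8 = 0 → quotient x^2 + 6x + 8, remainder 0.
Solve the quadratic x^2 + 6x + 8 = 0: discriminant = 6^2 - 4(1)(8) = 36 - 32 = 4.
sqrt(4) = 2, so x = (-6 ± 2)/2: x = -2 or x = -4.
Collecting all roots found:

x = -4, x = -2, x = -1


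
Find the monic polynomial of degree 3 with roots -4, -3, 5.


A monic polynomial with roots -4, -3, 5 is:
p(x) = (x + 4)(x + 3)(x - 5)
After multiplying by (x + 4): x + 4
After multiplying by (x + 3): x^2 + 7x + 12
After multiplying by (x - 5): x^3 + 2x^2 - 23x - 60

x^3 + 2x^2 - 23x - 60


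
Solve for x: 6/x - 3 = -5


Subtract -3 from both sides: 6/x = -2
Multiply both sides by x: 6 = -2 * x
Divide by -2: x = -3

x = -3


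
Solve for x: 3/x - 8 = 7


Subtract -8 from both sides: 3/x = 15
Multiply both sides by x: 3 = 15 * x
Divide by 15: x = 1/5

x = 1/5


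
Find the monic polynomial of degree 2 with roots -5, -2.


A monic polynomial with roots -5, -2 is:
p(x) = (x + 5)(x + 2)
After multiplying by (x + 5): x + 5
After multiplying by (x + 2): x^2 + 7x + 10

x^2 + 7x + 10


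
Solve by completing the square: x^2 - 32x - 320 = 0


Start: x^2 - 32x - 320 = 0
Move constant: x^2 - 32x = 320
Half of -32 is -16, squared is 256
Add 256 to both sides: x^2 - 32x + 256 = 576
(x - 16)^2 = 576
x - 16 = ±24
x = 16 + 24 = 40 or x = 16 - 24 = -8

x = -8, x = 40


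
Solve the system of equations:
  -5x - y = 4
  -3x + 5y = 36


Using Cramer's rule:
Determinant D = (-5)(5) - (-3)(-1) = -25 - 3 = -28
Dx = (4)(5) - (36)(-1) = 20 + 36 = 56
Dy = (-5)(36) - (-3)(4) = -180 + 12 = -168
x = Dx/D = 56/-28 = -2
y = Dy/D = -168/-28 = 6

x = -2, y = 6


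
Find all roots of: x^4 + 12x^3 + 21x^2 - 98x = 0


The constant term is 0, so x = 0 is a root. Factor out x:
  x^3 + 12x^2 + 21x - 98 = 0
Let p(x) = x^3 + 12x^2 + 21x - 98. By the rational root theorem (leading coefficient 1), any rational root is an integer divisor of 98: try ±1, ±2, ... in turn.
Test x = 1: value = -64 ≠ 0.
Test x = -1: value = -108 ≠ 0.
Test x = 2: value = 0 ✓, so (x - 2) is a factor.
Synthetic division by (x - 2): bring down 1; 1(2) + 12 = 14; 14(2) + 21 = 49; 49(2) - 98 = 0 → quotient x^2 + 14x + 49, remainder 0.
Solve the quadratic x^2 + 14x + 49 = 0: discriminant = 14^2 - 4(1)(49) = 196 - 196 = 0.
Discriminant = 0, so a double root: x = -14/2 = -7.
Collecting all roots found:

x = -7 (multiplicity 2), x = 0, x = 2


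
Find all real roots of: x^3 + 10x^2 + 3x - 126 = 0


Let p(x) = x^3 + 10x^2 + 3x - 126. By the rational root theorem (leading coefficient 1), any rational root is an integer divisor of 126: try ±1, ±2, ... in turn.
Test x = 1: value = -112 ≠ 0.
Test x = -1: value = -120 ≠ 0.
Test x = 2: value = -72 ≠ 0.
Test x = -2: value = -100 ≠ 0.
Test x = 3: value = 0 ✓, so (x - 3) is a factor.
Synthetic division by (x - 3): bring down 1; 1(3) + 10 = 13; 13(3) + 3 = 42; 42(3) - 126 = 0 → quotient x^2 + 13x + 42, remainder 0.
Solve the quadratic x^2 + 13x + 42 = 0: discriminant = 13^2 - 4(1)(42) = 169 - 168 = 1.
sqrt(1) = 1, so x = (-13 ± 1)/2: x = -6 or x = -7.

x = -7, x = -6, x = 3


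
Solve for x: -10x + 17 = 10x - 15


Starting with: -10x + 17 = 10x - 15
Move all x terms to left: (-10 - 10)x = -15 - 17
Simplify: -20x = -32
Divide both sides by -20: x = 8/5

x = 8/5


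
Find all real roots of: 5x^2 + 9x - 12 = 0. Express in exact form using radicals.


Using the quadratic formula: x = (-b ± sqrt(b^2 - 4ac)) / (2a)
Here a = 5, b = 9, c = -12
Discriminant = b^2 - 4ac = 9^2 - 4(5)(-12) = 81 + 240 = 321
Since discriminant = 321 > 0, there are two real roots.
x = (-9 ± sqrt(321)) / 10
Numerically: x ≈ 0.8916 or x ≈ -2.6916

x = (-9 + sqrt(321)) / 10 or x = (-9 - sqrt(321)) / 10


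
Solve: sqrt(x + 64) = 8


Square both sides: x + 64 = 8^2 = 64
x = 64 - 64 = 0
x = 0
Check: sqrt(1*0 + 64) = sqrt(64) = 8 ✓

x = 0


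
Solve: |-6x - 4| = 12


An absolute value equation |expr| = 12 gives two cases:
Case 1: -6x - 4 = 12
  -6x = 16, so x = -8/3
Case 2: -6x - 4 = -12
  -6x = -8, so x = 4/3

x = -8/3, x = 4/3


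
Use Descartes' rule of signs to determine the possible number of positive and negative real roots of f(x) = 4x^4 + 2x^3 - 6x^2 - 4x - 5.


Descartes' rule of signs:

For positive roots, count sign changes in f(x) = 4x^4 + 2x^3 - 6x^2 - 4x - 5:
Signs of coefficients: +, +, -, -, -
Number of sign changes: 1
Possible positive real roots: 1

For negative roots, examine f(-x) = 4x^4 - 2x^3 - 6x^2 + 4x - 5:
Signs of coefficients: +, -, -, +, -
Number of sign changes: 3
Possible negative real roots: 3, 1

Positive roots: 1; Negative roots: 3 or 1


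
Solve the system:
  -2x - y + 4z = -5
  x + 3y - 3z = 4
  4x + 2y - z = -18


Using Cramer's rule. Expand each determinant along the first row.
D  = (-2)*[3*(-1) - (-3)*2] - (-1)*[1*(-1) - (-3)*4] + 4*[1*2 - 3*4]
  = (-2)*(3) - (-1)*(11) + 4*(-10) = -35
Dx = (-5)*[3*(-1) - (-3)*2] - (-1)*[4*(-1) - (-3)*(-18)] + 4*[4*2 - 3*(-18)]
  = (-5)*(3) - (-1)*(-58) + 4*(62) = 175
Dy = (-2)*[4*(-1) - (-3)*(-18)] - (-5)*[1*(-1) - (-3)*4] + 4*[1*(-18) - 4*4]
  = (-2)*(-58) - (-5)*(11) + 4*(-34) = 35
Dz = (-2)*[3*(-18) - 4*2] - (-1)*[1*(-18) - 4*4] + (-5)*[1*2 - 3*4]
  = (-2)*(-62) - (-1)*(-34) + (-5)*(-10) = 140
x = Dx/D = 175/-35 = -5, y = Dy/D = 35/-35 = -1, z = Dz/D = 140/-35 = -4
Check eq1: (-2)(-5) + (-1)(-1) + (4)(-4) = -5 = -5 ✓
Check eq2: (1)(-5) + (3)(-1) + (-3)(-4) = 4 = 4 ✓
Check eq3: (4)(-5) + (2)(-1) + (-1)(-4) = -18 = -18 ✓

x = -5, y = -1, z = -4


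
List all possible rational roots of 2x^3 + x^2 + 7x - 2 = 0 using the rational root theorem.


Rational root theorem: possible roots are ±p/q where:
  p divides the constant term (-2): p ∈ {1, 2}
  q divides the leading coefficient (2): q ∈ {1, 2}

All possible rational roots: -2, -1, -1/2, 1/2, 1, 2

-2, -1, -1/2, 1/2, 1, 2


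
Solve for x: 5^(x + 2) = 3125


Express both sides with the same base.
3125 = 5^5
Since the bases match, equate exponents: x + 2 = 5
So x = 5 - (2) = 3

x = 3


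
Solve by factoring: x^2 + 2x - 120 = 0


We need two numbers that multiply to -120 and add to 2.
Those numbers are -10 and 12 (since (-10) * 12 = -120 and (-10) + 12 = 2).
So x^2 + 2x - 120 = (x - 10)(x + 12) = 0
Setting each factor to zero: x = 10 or x = -12

x = -12, x = 10


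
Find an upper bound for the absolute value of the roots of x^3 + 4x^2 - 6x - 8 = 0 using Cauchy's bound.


Cauchy's bound: all roots r satisfy |r| <= 1 + max(|a_i/a_n|) for i = 0,...,n-1
where a_n is the leading coefficient.

Coefficients: [1, 4, -6, -8]
Leading coefficient a_n = 1
Ratios |a_i/a_n|: 4, 6, 8
Maximum ratio: 8
Cauchy's bound: |r| <= 1 + 8 = 9

Upper bound = 9


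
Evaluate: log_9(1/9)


We need the exponent such that 9^? = 1/9
9^(-1) = 1/9^1 = 1/9
Therefore log_9(1/9) = -1

-1


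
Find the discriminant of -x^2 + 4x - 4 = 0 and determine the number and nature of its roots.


For ax^2 + bx + c = 0, discriminant D = b^2 - 4ac
Here a = -1, b = 4, c = -4
D = (4)^2 - 4(-1)(-4) = 16 - 16 = 0

D = 0
The equation has exactly 1 real root (a repeated/double root).

Discriminant = 0, 1 repeated real root


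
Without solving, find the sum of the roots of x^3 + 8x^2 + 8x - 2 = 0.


By Vieta's formulas for x^3 + bx^2 + cx + d = 0:
  r1 + r2 + r3 = -b/a = -8
  r1*r2 + r1*r3 + r2*r3 = c/a = 8
  r1*r2*r3 = -d/a = 2


Sum = -8


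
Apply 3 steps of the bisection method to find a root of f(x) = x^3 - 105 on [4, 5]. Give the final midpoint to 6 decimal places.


f(x) = x^3 - 105
f(4) = -41 < 0
f(5) = 20 > 0

Step 1: midpoint = (4.000000 + 5.000000)/2 = 4.500000
  f(4.500000) = -13.875000
  f(mid) < 0, so root is in [4.500000, 5.000000]

Step 2: midpoint = (4.500000 + 5.000000)/2 = 4.750000
  f(4.750000) = 2.171875
  f(mid) > 0, so root is in [4.500000, 4.750000]

Step 3: midpoint = (4.500000 + 4.750000)/2 = 4.625000
  f(4.625000) = -6.068359
  f(mid) < 0, so root is in [4.625000, 4.750000]

midpoint = 4.625000


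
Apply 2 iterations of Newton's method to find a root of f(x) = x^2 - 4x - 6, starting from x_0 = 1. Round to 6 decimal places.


Newton's method: x_(n+1) = x_n - f(x_n)/f'(x_n)
f(x) = x^2 - 4x - 6
f'(x) = 2x - 4

Iteration 1:
  f(1.000000) = -9.000000
  f'(1.000000) = -2.000000
  x_1 = 1.000000 - (-9.000000)/(-2.000000) = -3.500000

Iteration 2:
  f(-3.500000) = 20.250000
  f'(-3.500000) = -11.000000
  x_2 = -3.500000 - (20.250000)/(-11.000000) = -1.659091

x_2 = -1.659091


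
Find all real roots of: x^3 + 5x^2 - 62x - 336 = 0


Let p(x) = x^3 + 5x^2 - 62x - 336. By the rational root theorem (leading coefficient 1), any rational root is an integer divisor of 336: try ±1, ±2, ... in turn.
Test x = 1: value = -392 ≠ 0.
Test x = -1: value = -270 ≠ 0.
Test x = 2: value = -432 ≠ 0.
Test x = -2: value = -200 ≠ 0.
Test x = 3: value = -450 ≠ 0.
Test x = -3: value = -132 ≠ 0.
Test x = 4: value = -440 ≠ 0.
Test x = -4: value = -72 ≠ 0.
Test x = 6: value = -312 ≠ 0.
Test x = -6: value = 0 ✓, so (x + 6) is a factor.
Synthetic division by (x + 6): bring down 1; 1(-6) + 5 = -1; (-1)(-6) - 62 = -56; (-56)(-6) - 336 = 0 → quotient x^2 - x - 56, remainder 0.
Solve the quadratic x^2 - x - 56 = 0: discriminant = (-1)^2 - 4(1)(-56) = 1 + 224 = 225.
sqrt(225) = 15, so x = (1 ± 15)/2: x = 8 or x = -7.

x = -7, x = -6, x = 8


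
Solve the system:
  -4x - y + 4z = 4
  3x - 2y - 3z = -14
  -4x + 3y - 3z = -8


Using Cramer's rule. Expand each determinant along the first row.
D  = (-4)*[(-2)*(-3) - (-3)*3] - (-1)*[3*(-3) - (-3)*(-4)] + 4*[3*3 - (-2)*(-4)]
  = (-4)*(15) - (-1)*(-21) + 4*(1) = -77
Dx = 4*[(-2)*(-3) - (-3)*3] - (-1)*[(-14)*(-3) - (-3)*(-8)] + 4*[(-14)*3 - (-2)*(-8)]
  = 4*(15) - (-1)*(18) + 4*(-58) = -154
Dy = (-4)*[(-14)*(-3) - (-3)*(-8)] - 4*[3*(-3) - (-3)*(-4)] + 4*[3*(-8) - (-14)*(-4)]
  = (-4)*(18) - 4*(-21) + 4*(-80) = -308
Dz = (-4)*[(-2)*(-8) - (-14)*3] - (-1)*[3*(-8) - (-14)*(-4)] + 4*[3*3 - (-2)*(-4)]
  = (-4)*(58) - (-1)*(-80) + 4*(1) = -308
x = Dx/D = -154/-77 = 2, y = Dy/D = -308/-77 = 4, z = Dz/D = -308/-77 = 4
Check eq1: (-4)(2) + (-1)(4) + (4)(4) = 4 = 4 ✓
Check eq2: (3)(2) + (-2)(4) + (-3)(4) = -14 = -14 ✓
Check eq3: (-4)(2) + (3)(4) + (-3)(4) = -8 = -8 ✓

x = 2, y = 4, z = 4


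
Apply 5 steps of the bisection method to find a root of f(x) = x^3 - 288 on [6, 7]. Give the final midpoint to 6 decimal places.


f(x) = x^3 - 288
f(6) = -72 < 0
f(7) = 55 > 0

Step 1: midpoint = (6.000000 + 7.000000)/2 = 6.500000
  f(6.500000) = -13.375000
  f(mid) < 0, so root is in [6.500000, 7.000000]

Step 2: midpoint = (6.500000 + 7.000000)/2 = 6.750000
  f(6.750000) = 19.546875
  f(mid) > 0, so root is in [6.500000, 6.750000]

Step 3: midpoint = (6.500000 + 6.750000)/2 = 6.625000
  f(6.625000) = 2.775391
  f(mid) > 0, so root is in [6.500000, 6.625000]

Step 4: midpoint = (6.500000 + 6.625000)/2 = 6.562500
  f(6.562500) = -5.376709
  f(mid) < 0, so root is in [6.562500, 6.625000]

Step 5: midpoint = (6.562500 + 6.625000)/2 = 6.593750
  f(6.593750) = -1.319977
  f(mid) < 0, so root is in [6.593750, 6.625000]

midpoint = 6.593750


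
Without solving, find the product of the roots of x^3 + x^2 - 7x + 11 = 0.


By Vieta's formulas for x^3 + bx^2 + cx + d = 0:
  r1 + r2 + r3 = -b/a = -1
  r1*r2 + r1*r3 + r2*r3 = c/a = -7
  r1*r2*r3 = -d/a = -11


Product = -11


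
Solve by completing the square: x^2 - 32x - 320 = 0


Start: x^2 - 32x - 320 = 0
Move constant: x^2 - 32x = 320
Half of -32 is -16, squared is 256
Add 256 to both sides: x^2 - 32x + 256 = 576
(x - 16)^2 = 576
x - 16 = ±24
x = 16 + 24 = 40 or x = 16 - 24 = -8

x = -8, x = 40


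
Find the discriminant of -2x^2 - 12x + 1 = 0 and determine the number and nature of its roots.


For ax^2 + bx + c = 0, discriminant D = b^2 - 4ac
Here a = -2, b = -12, c = 1
D = (-12)^2 - 4(-2)(1) = 144 + 8 = 152

D = 152 > 0 but not a perfect square
The equation has 2 distinct real irrational roots.

Discriminant = 152, 2 distinct real irrational roots


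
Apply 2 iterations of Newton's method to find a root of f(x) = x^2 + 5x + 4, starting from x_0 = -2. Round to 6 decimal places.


Newton's method: x_(n+1) = x_n - f(x_n)/f'(x_n)
f(x) = x^2 + 5x + 4
f'(x) = 2x + 5

Iteration 1:
  f(-2.000000) = -2.000000
  f'(-2.000000) = 1.000000
  x_1 = -2.000000 - (-2.000000)/(1.000000) = 0.000000

Iteration 2:
  f(0.000000) = 4.000000
  f'(0.000000) = 5.000000
  x_2 = 0.000000 - (4.000000)/(5.000000) = -0.800000

x_2 = -0.800000


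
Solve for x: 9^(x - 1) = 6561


Express both sides with the same base.
6561 = 9^4
Since the bases match, equate exponents: x - 1 = 4
So x = 4 - (-1) = 5

x = 5


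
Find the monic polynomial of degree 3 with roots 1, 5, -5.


A monic polynomial with roots 1, 5, -5 is:
p(x) = (x - 1)(x - 5)(x + 5)
After multiplying by (x - 1): x - 1
After multiplying by (x - 5): x^2 - 6x + 5
After multiplying by (x + 5): x^3 - x^2 - 25x + 25

x^3 - x^2 - 25x + 25


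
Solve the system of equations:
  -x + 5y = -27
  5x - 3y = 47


Using Cramer's rule:
Determinant D = (-1)(-3) - (5)(5) = 3 - 25 = -22
Dx = (-27)(-3) - (47)(5) = 81 - 235 = -154
Dy = (-1)(47) - (5)(-27) = -47 + 135 = 88
x = Dx/D = -154/-22 = 7
y = Dy/D = 88/-22 = -4

x = 7, y = -4


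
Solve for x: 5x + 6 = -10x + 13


Starting with: 5x + 6 = -10x + 13
Move all x terms to left: (5 + 10)x = 13 - 6
Simplify: 15x = 7
Divide both sides by 15: x = 7/15

x = 7/15


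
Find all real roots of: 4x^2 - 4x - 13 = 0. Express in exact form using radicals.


Using the quadratic formula: x = (-b ± sqrt(b^2 - 4ac)) / (2a)
Here a = 4, b = -4, c = -13
Discriminant = b^2 - 4ac = (-4)^2 - 4(4)(-13) = 16 + 208 = 224
Since discriminant = 224 > 0, there are two real roots.
x = (4 ± 4*sqrt(14)) / 8
Simplifying: x = (1 ± sqrt(14)) / 2
Numerically: x ≈ 2.3708 or x ≈ -1.3708

x = (1 + sqrt(14)) / 2 or x = (1 - sqrt(14)) / 2


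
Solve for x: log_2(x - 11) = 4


Convert to exponential form: x - 11 = 2^4 = 16
x = 16 + 11 = 27
Check: log_2(27 - 11) = log_2(16) = log_2(16) = 4 ✓

x = 27


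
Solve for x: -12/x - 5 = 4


Subtract -5 from both sides: -12/x = 9
Multiply both sides by x: -12 = 9 * x
Divide by 9: x = -4/3

x = -4/3


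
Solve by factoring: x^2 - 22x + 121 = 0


We need two numbers that multiply to 121 and add to -22.
Those numbers are -11 and -11 (since (-11) * (-11) = 121 and (-11) + (-11) = -22).
So x^2 - 22x + 121 = (x - 11)(x - 11) = 0
Setting each factor to zero: x = 11 or x = 11

x = 11


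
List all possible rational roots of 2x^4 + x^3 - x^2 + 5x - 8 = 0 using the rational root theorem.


Rational root theorem: possible roots are ±p/q where:
  p divides the constant term (-8): p ∈ {1, 2, 4, 8}
  q divides the leading coefficient (2): q ∈ {1, 2}

All possible rational roots: -8, -4, -2, -1, -1/2, 1/2, 1, 2, 4, 8

-8, -4, -2, -1, -1/2, 1/2, 1, 2, 4, 8


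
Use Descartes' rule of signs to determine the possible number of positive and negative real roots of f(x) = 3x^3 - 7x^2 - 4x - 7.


Descartes' rule of signs:

For positive roots, count sign changes in f(x) = 3x^3 - 7x^2 - 4x - 7:
Signs of coefficients: +, -, -, -
Number of sign changes: 1
Possible positive real roots: 1

For negative roots, examine f(-x) = -3x^3 - 7x^2 + 4x - 7:
Signs of coefficients: -, -, +, -
Number of sign changes: 2
Possible negative real roots: 2, 0

Positive roots: 1; Negative roots: 2 or 0


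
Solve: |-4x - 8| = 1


An absolute value equation |expr| = 1 gives two cases:
Case 1: -4x - 8 = 1
  -4x = 9, so x = -9/4
Case 2: -4x - 8 = -1
  -4x = 7, so x = -7/4

x = -9/4, x = -7/4


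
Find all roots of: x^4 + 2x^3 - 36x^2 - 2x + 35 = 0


Let p(x) = x^4 + 2x^3 - 36x^2 - 2x + 35. By the rational root theorem (leading coefficient 1), any rational root is an integer divisor of 35: try ±1, ±2, ... in turn.
Test x = 1: value = 0 ✓, so (x - 1) is a factor.
Synthetic division by (x - 1): bring down 1; 1(1) + 2 = 3; 3(1) - 36 = -33; (-33)(1) - 2 = -35; (-35)(1) + 35 = 0 → quotient x^3 + 3x^2 - 33x - 35, remainder 0.
Continue with the quotient x^3 + 3x^2 - 33x - 35 (candidates must divide 35; re-test x = 1 first in case it repeats).
Test x = 1: value = -64 ≠ 0.
Test x = -1: value = 0 ✓, so (x + 1) is a factor.
Synthetic division by (x + 1): bring down 1; 1(-1) + 3 = 2; 2(-1) - 33 = -35; (-35)(-1) - 35 = 0 → quotient x^2 + 2x - 35, remainder 0.
Solve the quadratic x^2 + 2x - 35 = 0: discriminant = 2^2 - 4(1)(-35) = 4 + 140 = 144.
sqrt(144) = 12, so x = (-2 ± 12)/2: x = 5 or x = -7.
Collecting all roots found:

x = -7, x = -1, x = 1, x = 5


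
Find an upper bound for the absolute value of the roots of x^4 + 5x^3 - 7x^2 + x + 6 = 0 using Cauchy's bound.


Cauchy's bound: all roots r satisfy |r| <= 1 + max(|a_i/a_n|) for i = 0,...,n-1
where a_n is the leading coefficient.

Coefficients: [1, 5, -7, 1, 6]
Leading coefficient a_n = 1
Ratios |a_i/a_n|: 5, 7, 1, 6
Maximum ratio: 7
Cauchy's bound: |r| <= 1 + 7 = 8

Upper bound = 8


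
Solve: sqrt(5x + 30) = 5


Square both sides: 5x + 30 = 5^2 = 25
5x = 25 - 30 = -5
x = -1
Check: sqrt(5*(-1) + 30) = sqrt(25) = 5 ✓

x = -1


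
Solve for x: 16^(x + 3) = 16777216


Express both sides with the same base.
16777216 = 16^6
Since the bases match, equate exponents: x + 3 = 6
So x = 6 - (3) = 3

x = 3


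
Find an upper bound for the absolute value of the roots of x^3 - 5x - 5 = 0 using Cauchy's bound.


Cauchy's bound: all roots r satisfy |r| <= 1 + max(|a_i/a_n|) for i = 0,...,n-1
where a_n is the leading coefficient.

Coefficients: [1, 0, -5, -5]
Leading coefficient a_n = 1
Ratios |a_i/a_n|: 0, 5, 5
Maximum ratio: 5
Cauchy's bound: |r| <= 1 + 5 = 6

Upper bound = 6


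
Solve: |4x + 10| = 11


An absolute value equation |expr| = 11 gives two cases:
Case 1: 4x + 10 = 11
  4x = 1, so x = 1/4
Case 2: 4x + 10 = -11
  4x = -21, so x = -21/4

x = -21/4, x = 1/4


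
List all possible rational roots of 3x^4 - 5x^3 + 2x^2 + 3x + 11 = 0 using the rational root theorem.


Rational root theorem: possible roots are ±p/q where:
  p divides the constant term (11): p ∈ {1, 11}
  q divides the leading coefficient (3): q ∈ {1, 3}

All possible rational roots: -11, -11/3, -1, -1/3, 1/3, 1, 11/3, 11

-11, -11/3, -1, -1/3, 1/3, 1, 11/3, 11


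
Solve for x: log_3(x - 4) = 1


Convert to exponential form: x - 4 = 3^1 = 3
x = 3 + 4 = 7
Check: log_3(7 - 4) = log_3(3) = log_3(3) = 1 ✓

x = 7


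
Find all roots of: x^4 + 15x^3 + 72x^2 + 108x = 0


The constant term is 0, so x = 0 is a root. Factor out x:
  x^3 + 15x^2 + 72x + 108 = 0
Let p(x) = x^3 + 15x^2 + 72x + 108. By the rational root theorem (leading coefficient 1), any rational root is an integer divisor of 108: try ±1, ±2, ... in turn.
Test x = 1: value = 196 ≠ 0.
Test x = -1: value = 50 ≠ 0.
Test x = 2: value = 320 ≠ 0.
Test x = -2: value = 16 ≠ 0.
Test x = 3: value = 486 ≠ 0.
Test x = -3: value = 0 ✓, so (x + 3) is a factor.
Synthetic division by (x + 3): bring down 1; 1(-3) + 15 = 12; 12(-3) + 72 = 36; 36(-3) + 108 = 0 → quotient x^2 + 12x + 36, remainder 0.
Solve the quadratic x^2 + 12x + 36 = 0: discriminant = 12^2 - 4(1)(36) = 144 - 144 = 0.
Discriminant = 0, so a double root: x = -12/2 = -6.
Collecting all roots found:

x = -6 (multiplicity 2), x = -3, x = 0


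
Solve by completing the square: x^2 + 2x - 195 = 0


Start: x^2 + 2x - 195 = 0
Move constant: x^2 + 2x = 195
Half of 2 is 1, squared is 1
Add 1 to both sides: x^2 + 2x + 1 = 196
(x + 1)^2 = 196
x + 1 = ±14
x = -1 + 14 = 13 or x = -1 - 14 = -15

x = -15, x = 13


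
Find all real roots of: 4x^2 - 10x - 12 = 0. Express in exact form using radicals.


Using the quadratic formula: x = (-b ± sqrt(b^2 - 4ac)) / (2a)
Here a = 4, b = -10, c = -12
Discriminant = b^2 - 4ac = (-10)^2 - 4(4)(-12) = 100 + 192 = 292
Since discriminant = 292 > 0, there are two real roots.
x = (10 ± 2*sqrt(73)) / 8
Simplifying: x = (5 ± sqrt(73)) / 4
Numerically: x ≈ 3.3860 or x ≈ -0.8860

x = (5 + sqrt(73)) / 4 or x = (5 - sqrt(73)) / 4


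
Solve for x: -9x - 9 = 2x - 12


Starting with: -9x - 9 = 2x - 12
Move all x terms to left: (-9 - 2)x = -12 + 9
Simplify: -11x = -3
Divide both sides by -11: x = 3/11

x = 3/11


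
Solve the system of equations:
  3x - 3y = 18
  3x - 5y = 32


Using Cramer's rule:
Determinant D = (3)(-5) - (3)(-3) = -15 + 9 = -6
Dx = (18)(-5) - (32)(-3) = -90 + 96 = 6
Dy = (3)(32) - (3)(18) = 96 - 54 = 42
x = Dx/D = 6/-6 = -1
y = Dy/D = 42/-6 = -7

x = -1, y = -7


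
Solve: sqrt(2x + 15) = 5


Square both sides: 2x + 15 = 5^2 = 25
2x = 25 - 15 = 10
x = 5
Check: sqrt(2*5 + 15) = sqrt(25) = 5 ✓

x = 5


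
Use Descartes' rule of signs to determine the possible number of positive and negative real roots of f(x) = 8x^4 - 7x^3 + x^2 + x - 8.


Descartes' rule of signs:

For positive roots, count sign changes in f(x) = 8x^4 - 7x^3 + x^2 + x - 8:
Signs of coefficients: +, -, +, +, -
Number of sign changes: 3
Possible positive real roots: 3, 1

For negative roots, examine f(-x) = 8x^4 + 7x^3 + x^2 - x - 8:
Signs of coefficients: +, +, +, -, -
Number of sign changes: 1
Possible negative real roots: 1

Positive roots: 3 or 1; Negative roots: 1


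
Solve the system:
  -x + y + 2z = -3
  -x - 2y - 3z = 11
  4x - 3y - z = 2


Using Cramer's rule. Expand each determinant along the first row.
D  = (-1)*[(-2)*(-1) - (-3)*(-3)] - 1*[(-1)*(-1) - (-3)*4] + 2*[(-1)*(-3) - (-2)*4]
  = (-1)*(-7) - 1*(13) + 2*(11) = 16
Dx = (-3)*[(-2)*(-1) - (-3)*(-3)] - 1*[11*(-1) - (-3)*2] + 2*[11*(-3) - (-2)*2]
  = (-3)*(-7) - 1*(-5) + 2*(-29) = -32
Dy = (-1)*[11*(-1) - (-3)*2] - (-3)*[(-1)*(-1) - (-3)*4] + 2*[(-1)*2 - 11*4]
  = (-1)*(-5) - (-3)*(13) + 2*(-46) = -48
Dz = (-1)*[(-2)*2 - 11*(-3)] - 1*[(-1)*2 - 11*4] + (-3)*[(-1)*(-3) - (-2)*4]
  = (-1)*(29) - 1*(-46) + (-3)*(11) = -16
x = Dx/D = -32/16 = -2, y = Dy/D = -48/16 = -3, z = Dz/D = -16/16 = -1
Check eq1: (-1)(-2) + (1)(-3) + (2)(-1) = -3 = -3 ✓
Check eq2: (-1)(-2) + (-2)(-3) + (-3)(-1) = 11 = 11 ✓
Check eq3: (4)(-2) + (-3)(-3) + (-1)(-1) = 2 = 2 ✓

x = -2, y = -3, z = -1


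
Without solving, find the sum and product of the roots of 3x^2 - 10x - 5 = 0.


By Vieta's formulas for ax^2 + bx + c = 0:
  Sum of roots = -b/a
  Product of roots = c/a

Here a = 3, b = -10, c = -5
Sum = -(-10)/3 = 10/3
Product = -5/3 = -5/3

Sum = 10/3, Product = -5/3


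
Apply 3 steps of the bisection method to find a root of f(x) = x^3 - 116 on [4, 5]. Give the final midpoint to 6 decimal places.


f(x) = x^3 - 116
f(4) = -52 < 0
f(5) = 9 > 0

Step 1: midpoint = (4.000000 + 5.000000)/2 = 4.500000
  f(4.500000) = -24.875000
  f(mid) < 0, so root is in [4.500000, 5.000000]

Step 2: midpoint = (4.500000 + 5.000000)/2 = 4.750000
  f(4.750000) = -8.828125
  f(mid) < 0, so root is in [4.750000, 5.000000]

Step 3: midpoint = (4.750000 + 5.000000)/2 = 4.875000
  f(4.875000) = -0.142578
  f(mid) < 0, so root is in [4.875000, 5.000000]

midpoint = 4.875000


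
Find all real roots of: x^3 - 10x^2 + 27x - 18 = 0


Let p(x) = x^3 - 10x^2 + 27x - 18. By the rational root theorem (leading coefficient 1), any rational root is an integer divisor of 18: try ±1, ±2, ... in turn.
Test x = 1: value = 0 ✓, so (x - 1) is a factor.
Synthetic division by (x - 1): bring down 1; 1(1) - 10 = -9; (-9)(1) + 27 = 18; 18(1) - 18 = 0 → quotient x^2 - 9x + 18, remainder 0.
Solve the quadratic x^2 - 9x + 18 = 0: discriminant = (-9)^2 - 4(1)(18) = 81 - 72 = 9.
sqrt(9) = 3, so x = (9 ± 3)/2: x = 6 or x = 3.

x = 1, x = 3, x = 6


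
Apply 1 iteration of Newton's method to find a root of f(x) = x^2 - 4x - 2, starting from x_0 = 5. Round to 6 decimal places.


Newton's method: x_(n+1) = x_n - f(x_n)/f'(x_n)
f(x) = x^2 - 4x - 2
f'(x) = 2x - 4

Iteration 1:
  f(5.000000) = 3.000000
  f'(5.000000) = 6.000000
  x_1 = 5.000000 - (3.000000)/(6.000000) = 4.500000

x_1 = 4.500000


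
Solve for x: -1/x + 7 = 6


Subtract 7 from both sides: -1/x = -1
Multiply both sides by x: -1 = -1 * x
Divide by -1: x = 1

x = 1


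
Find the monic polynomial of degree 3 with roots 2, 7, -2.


A monic polynomial with roots 2, 7, -2 is:
p(x) = (x - 2)(x - 7)(x + 2)
After multiplying by (x - 2): x - 2
After multiplying by (x - 7): x^2 - 9x + 14
After multiplying by (x + 2): x^3 - 7x^2 - 4x + 28

x^3 - 7x^2 - 4x + 28


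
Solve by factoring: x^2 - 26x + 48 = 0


We need two numbers that multiply to 48 and add to -26.
Those numbers are -24 and -2 (since (-24) * (-2) = 48 and (-24) + (-2) = -26).
So x^2 - 26x + 48 = (x - 24)(x - 2) = 0
Setting each factor to zero: x = 24 or x = 2

x = 2, x = 24


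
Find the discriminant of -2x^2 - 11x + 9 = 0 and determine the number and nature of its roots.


For ax^2 + bx + c = 0, discriminant D = b^2 - 4ac
Here a = -2, b = -11, c = 9
D = (-11)^2 - 4(-2)(9) = 121 + 72 = 193

D = 193 > 0 but not a perfect square
The equation has 2 distinct real irrational roots.

Discriminant = 193, 2 distinct real irrational roots


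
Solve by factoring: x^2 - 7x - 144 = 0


We need two numbers that multiply to -144 and add to -7.
Those numbers are 9 and -16 (since 9 * (-16) = -144 and 9 + (-16) = -7).
So x^2 - 7x - 144 = (x + 9)(x - 16) = 0
Setting each factor to zero: x = -9 or x = 16

x = -9, x = 16


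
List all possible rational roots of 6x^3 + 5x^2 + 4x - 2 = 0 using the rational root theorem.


Rational root theorem: possible roots are ±p/q where:
  p divides the constant term (-2): p ∈ {1, 2}
  q divides the leading coefficient (6): q ∈ {1, 2, 3, 6}

All possible rational roots: -2, -1, -2/3, -1/2, -1/3, -1/6, 1/6, 1/3, 1/2, 2/3, 1, 2

-2, -1, -2/3, -1/2, -1/3, -1/6, 1/6, 1/3, 1/2, 2/3, 1, 2


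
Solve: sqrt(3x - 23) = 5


Square both sides: 3x - 23 = 5^2 = 25
3x = 25 + 23 = 48
x = 16
Check: sqrt(3*16 - 23) = sqrt(25) = 5 ✓

x = 16


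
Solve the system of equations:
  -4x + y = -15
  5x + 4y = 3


Using Cramer's rule:
Determinant D = (-4)(4) - (5)(1) = -16 - 5 = -21
Dx = (-15)(4) - (3)(1) = -60 - 3 = -63
Dy = (-4)(3) - (5)(-15) = -12 + 75 = 63
x = Dx/D = -63/-21 = 3
y = Dy/D = 63/-21 = -3

x = 3, y = -3
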